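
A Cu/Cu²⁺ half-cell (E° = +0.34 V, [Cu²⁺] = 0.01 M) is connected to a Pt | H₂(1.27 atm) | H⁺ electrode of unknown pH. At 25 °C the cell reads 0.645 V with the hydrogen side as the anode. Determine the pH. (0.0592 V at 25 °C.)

pH = 6.10

E°_cell = 0.34 V and n = 2.
log Q = n(E° − E)/0.0592 = 2×(0.34 − 0.645)/0.0592 = -10.304.
With Q = [H⁺]^2 / ([Cu²⁺]·P(H₂)), solving for [H⁺] gives log[H⁺] = -6.100, so pH = 6.10.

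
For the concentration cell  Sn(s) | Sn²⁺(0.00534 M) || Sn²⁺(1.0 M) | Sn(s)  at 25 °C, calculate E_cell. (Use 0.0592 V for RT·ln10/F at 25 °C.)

Both half-cells are Sn²⁺/Sn, so E°_cell = 0. The concentrated side is the cathode; the cell reaction moves Sn²⁺ from high to low concentration with n = 2.
Q = [Sn²⁺]_dilute/[Sn²⁺]_conc = 0.00534/1.0 = 0.00534.
E = 0 − (0.0592/2) log Q = −(0.0592/2)(-2.272) = 0.0673 V.

0.067 V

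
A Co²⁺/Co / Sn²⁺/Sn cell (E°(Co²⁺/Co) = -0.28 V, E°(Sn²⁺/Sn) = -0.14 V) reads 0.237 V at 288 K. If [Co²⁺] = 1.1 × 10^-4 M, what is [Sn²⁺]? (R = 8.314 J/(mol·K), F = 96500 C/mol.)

0.27 M

From the Nernst equation, ln Q = nF(E° − E)/RT = 2×96500×(0.14 − 0.237)/(8.314×288) = -7.819, so Q = 4.02 × 10^-4.
With Q = [Co²⁺]/[Sn²⁺] and the known concentrations, [Sn²⁺] in the denominator gives [Sn²⁺] = 0.27 M.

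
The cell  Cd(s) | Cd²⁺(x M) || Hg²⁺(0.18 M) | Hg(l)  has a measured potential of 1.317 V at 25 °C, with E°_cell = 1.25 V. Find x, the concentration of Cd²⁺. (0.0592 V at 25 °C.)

9.8 × 10^-4 M

From the Nernst equation, log Q = n(E° − E)/0.0592 = 2(1.25 − 1.317)/0.0592 = -2.264, so Q = 0.00545.
With Q = [Cd²⁺]/[Hg²⁺] and the known concentrations, [Cd²⁺] in the numerator gives [Cd²⁺] = 9.8 × 10^-4 M.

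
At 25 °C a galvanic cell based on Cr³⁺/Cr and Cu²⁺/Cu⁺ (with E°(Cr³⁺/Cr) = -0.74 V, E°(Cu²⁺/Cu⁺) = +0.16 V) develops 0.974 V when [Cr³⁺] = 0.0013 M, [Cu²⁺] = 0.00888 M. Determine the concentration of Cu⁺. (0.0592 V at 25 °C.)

From the Nernst equation, log Q = n(E° − E)/0.0592 = 3(0.90 − 0.974)/0.0592 = -3.750, so Q = 1.78 × 10^-4.
With Q = [Cr³⁺]·[Cu⁺]^3/[Cu²⁺]^3 and the known concentrations, [Cu⁺]^3 in the numerator gives [Cu⁺] = 0.0046 M.

0.0046 M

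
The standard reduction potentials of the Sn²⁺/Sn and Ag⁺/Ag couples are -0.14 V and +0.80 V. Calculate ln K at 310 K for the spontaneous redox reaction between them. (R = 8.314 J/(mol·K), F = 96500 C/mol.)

ln K = 70.4

E°_cell = +0.80 − (-0.14) = 0.94 V, with n = 2 electrons transferred.
At equilibrium E = 0, so the Nernst equation gives ln K = nFE°/RT = (2)(96500)(0.94)/((8.314)(310)) = 70.39.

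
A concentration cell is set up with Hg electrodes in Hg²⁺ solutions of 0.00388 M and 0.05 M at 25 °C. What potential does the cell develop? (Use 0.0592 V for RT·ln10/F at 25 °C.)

0.033 V

Both half-cells are Hg²⁺/Hg, so E°_cell = 0. The concentrated side is the cathode; the cell reaction moves Hg²⁺ from high to low concentration with n = 2.
Q = [Hg²⁺]_dilute/[Hg²⁺]_conc = 0.00388/0.05 = 0.0776.
E = 0 − (0.0592/2) log Q = −(0.0592/2)(-1.110) = 0.0329 V.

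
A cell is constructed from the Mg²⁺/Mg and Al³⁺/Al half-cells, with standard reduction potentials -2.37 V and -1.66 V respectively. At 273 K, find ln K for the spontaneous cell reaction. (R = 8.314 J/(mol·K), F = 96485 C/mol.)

E°_cell = -1.66 − (-2.37) = 0.71 V, with n = 6 electrons transferred.
At equilibrium E = 0, so the Nernst equation gives ln K = nFE°/RT = (6)(96485)(0.71)/((8.314)(273)) = 181.09.

ln K = 181.1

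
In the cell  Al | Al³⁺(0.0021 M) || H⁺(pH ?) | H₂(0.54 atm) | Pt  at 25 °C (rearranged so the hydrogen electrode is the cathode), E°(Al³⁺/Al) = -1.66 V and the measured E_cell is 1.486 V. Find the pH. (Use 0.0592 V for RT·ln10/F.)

E°_cell = 1.66 V and n = 6.
log Q = n(E° − E)/0.0592 = 6×(1.66 − 1.486)/0.0592 = 17.635.
With Q = [Al³⁺]^2·P(H₂)^3 / [H⁺]^6, solving for [H⁺] gives log[H⁺] = -3.966, so pH = 3.97.

pH = 3.97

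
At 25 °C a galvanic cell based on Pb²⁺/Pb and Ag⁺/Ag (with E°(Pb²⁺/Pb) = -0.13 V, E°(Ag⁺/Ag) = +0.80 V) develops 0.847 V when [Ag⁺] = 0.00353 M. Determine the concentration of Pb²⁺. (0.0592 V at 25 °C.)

From the Nernst equation, log Q = n(E° − E)/0.0592 = 2(0.93 − 0.847)/0.0592 = 2.804, so Q = 637.
With Q = [Pb²⁺]/[Ag⁺]^2 and the known concentrations, [Pb²⁺] in the numerator gives [Pb²⁺] = 0.0079 M.

0.0079 M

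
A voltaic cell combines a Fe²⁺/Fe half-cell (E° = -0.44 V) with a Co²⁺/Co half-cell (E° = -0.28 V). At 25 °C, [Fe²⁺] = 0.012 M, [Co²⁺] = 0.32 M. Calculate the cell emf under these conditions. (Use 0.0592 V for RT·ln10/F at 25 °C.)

0.202 V

The Co²⁺/Co couple has the higher reduction potential and acts as the cathode, so E°_cell = -0.28 − (-0.44) = 0.16 V.
Balancing electrons gives n = 2; the reaction quotient is Q = [Fe²⁺]/[Co²⁺] = 0.0375.
At 25 °C, E = E° − (0.0592/n) log Q = 0.16 − (0.0592/2)(-1.426) = 0.160 + 0.042 = 0.202 V.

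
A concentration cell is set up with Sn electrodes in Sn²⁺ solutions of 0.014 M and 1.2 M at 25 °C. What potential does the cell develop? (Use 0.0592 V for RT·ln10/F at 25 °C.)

0.057 V

Both half-cells are Sn²⁺/Sn, so E°_cell = 0. The concentrated side is the cathode; the cell reaction moves Sn²⁺ from high to low concentration with n = 2.
Q = [Sn²⁺]_dilute/[Sn²⁺]_conc = 0.014/1.2 = 0.0117.
E = 0 − (0.0592/2) log Q = −(0.0592/2)(-1.933) = 0.0572 V.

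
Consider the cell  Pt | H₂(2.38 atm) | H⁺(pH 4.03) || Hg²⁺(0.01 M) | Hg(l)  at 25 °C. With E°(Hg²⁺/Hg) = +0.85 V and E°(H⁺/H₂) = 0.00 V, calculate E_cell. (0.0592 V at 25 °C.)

The Hg²⁺/Hg couple is the cathode, so E°_cell = 0.85 V; n = 2.
[H⁺] = 10^(−4.03) = 9.3 × 10^-5 M, and Q = [H⁺]^2 / ([Hg²⁺]·P(H₂)) = 3.66 × 10^-7.
E = E° − (0.0592/2) log Q = 0.85 − (0.0592/2)(-6.437) = 1.041 V.

1.04 V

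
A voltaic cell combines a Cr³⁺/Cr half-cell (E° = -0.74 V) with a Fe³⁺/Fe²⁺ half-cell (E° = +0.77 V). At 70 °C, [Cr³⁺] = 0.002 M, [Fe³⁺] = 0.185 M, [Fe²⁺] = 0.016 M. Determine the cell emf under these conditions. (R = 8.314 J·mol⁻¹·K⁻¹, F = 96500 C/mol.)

The Fe³⁺/Fe²⁺ couple has the higher reduction potential and acts as the cathode, so E°_cell = +0.77 − (-0.74) = 1.51 V.
Balancing electrons gives n = 3; the reaction quotient is Q = [Cr³⁺]·[Fe²⁺]^3/[Fe³⁺]^3 = 1.29 × 10^-6.
E = E° − (RT/nF) ln Q = 1.51 − (8.314×343)/(3×96500) × (-13.558) = 1.510 + 0.134 = 1.644 V.

1.64 V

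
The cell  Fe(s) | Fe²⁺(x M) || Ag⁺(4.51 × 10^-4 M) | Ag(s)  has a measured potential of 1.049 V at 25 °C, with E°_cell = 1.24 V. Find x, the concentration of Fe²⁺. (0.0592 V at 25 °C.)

0.58 M

From the Nernst equation, log Q = n(E° − E)/0.0592 = 2(1.24 − 1.049)/0.0592 = 6.453, so Q = 2.84 × 10^6.
With Q = [Fe²⁺]/[Ag⁺]^2 and the known concentrations, [Fe²⁺] in the numerator gives [Fe²⁺] = 0.58 M.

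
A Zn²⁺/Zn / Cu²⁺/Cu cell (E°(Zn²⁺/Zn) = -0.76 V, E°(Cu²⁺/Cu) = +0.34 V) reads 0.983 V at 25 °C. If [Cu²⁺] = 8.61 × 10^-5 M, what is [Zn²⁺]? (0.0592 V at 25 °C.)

0.77 M

From the Nernst equation, log Q = n(E° − E)/0.0592 = 2(1.10 − 0.983)/0.0592 = 3.953, so Q = 8970.
With Q = [Zn²⁺]/[Cu²⁺] and the known concentrations, [Zn²⁺] in the numerator gives [Zn²⁺] = 0.77 M.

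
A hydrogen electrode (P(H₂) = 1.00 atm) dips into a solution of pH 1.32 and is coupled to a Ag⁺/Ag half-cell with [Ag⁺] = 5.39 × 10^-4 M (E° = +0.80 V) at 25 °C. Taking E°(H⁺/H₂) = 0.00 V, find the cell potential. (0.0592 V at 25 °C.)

The Ag⁺/Ag couple is the cathode, so E°_cell = 0.80 V; n = 2.
[H⁺] = 10^(−1.32) = 0.048 M, and Q = [H⁺]^2 / ([Ag⁺]^2·P(H₂)) = 7890.
E = E° − (0.0592/2) log Q = 0.80 − (0.0592/2)(3.897) = 0.685 V.

0.68 V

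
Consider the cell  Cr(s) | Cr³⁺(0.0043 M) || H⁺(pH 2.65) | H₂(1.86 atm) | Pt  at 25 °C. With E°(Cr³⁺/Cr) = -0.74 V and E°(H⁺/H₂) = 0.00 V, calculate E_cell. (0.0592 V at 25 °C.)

The hydrogen couple is the cathode, so E°_cell = 0.74 V; n = 6.
[H⁺] = 10^(−2.65) = 0.0022 M, and Q = [Cr³⁺]^2·P(H₂)^3 / [H⁺]^6 = 9.45 × 10^11.
E = E° − (0.0592/6) log Q = 0.74 − (0.0592/6)(11.975) = 0.622 V.

0.62 V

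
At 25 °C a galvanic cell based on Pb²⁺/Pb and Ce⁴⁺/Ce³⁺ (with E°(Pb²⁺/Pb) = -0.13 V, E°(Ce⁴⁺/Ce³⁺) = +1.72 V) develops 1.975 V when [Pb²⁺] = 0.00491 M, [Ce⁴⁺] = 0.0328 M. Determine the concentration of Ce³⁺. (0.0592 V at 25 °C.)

0.0036 M

From the Nernst equation, log Q = n(E° − E)/0.0592 = 2(1.85 − 1.975)/0.0592 = -4.223, so Q = 5.98 × 10^-5.
With Q = [Pb²⁺]·[Ce³⁺]^2/[Ce⁴⁺]^2 and the known concentrations, [Ce³⁺]^2 in the numerator gives [Ce³⁺] = 0.0036 M.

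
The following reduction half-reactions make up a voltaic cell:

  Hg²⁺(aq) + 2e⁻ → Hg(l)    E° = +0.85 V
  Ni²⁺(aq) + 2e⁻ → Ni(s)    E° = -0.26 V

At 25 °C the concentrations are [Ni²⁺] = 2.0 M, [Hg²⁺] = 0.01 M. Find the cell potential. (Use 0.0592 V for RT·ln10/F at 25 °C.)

The Hg²⁺/Hg couple has the higher reduction potential and acts as the cathode, so E°_cell = +0.85 − (-0.26) = 1.11 V.
Balancing electrons gives n = 2; the reaction quotient is Q = [Ni²⁺]/[Hg²⁺] = 200.
At 25 °C, E = E° − (0.0592/n) log Q = 1.11 − (0.0592/2)(2.301) = 1.110 − 0.068 = 1.042 V.

1.04 V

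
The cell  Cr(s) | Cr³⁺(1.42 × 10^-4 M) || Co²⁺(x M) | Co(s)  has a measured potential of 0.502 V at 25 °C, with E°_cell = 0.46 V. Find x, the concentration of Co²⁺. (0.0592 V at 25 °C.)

0.071 M

From the Nernst equation, log Q = n(E° − E)/0.0592 = 6(0.46 − 0.502)/0.0592 = -4.257, so Q = 5.54 × 10^-5.
With Q = [Cr³⁺]^2/[Co²⁺]^3 and the known concentrations, [Co²⁺]^3 in the denominator gives [Co²⁺] = 0.071 M.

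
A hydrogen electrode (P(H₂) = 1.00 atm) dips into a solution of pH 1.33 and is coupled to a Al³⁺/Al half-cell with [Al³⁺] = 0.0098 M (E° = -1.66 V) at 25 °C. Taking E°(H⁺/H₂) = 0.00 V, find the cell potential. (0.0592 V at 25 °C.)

The hydrogen couple is the cathode, so E°_cell = 1.66 V; n = 6.
[H⁺] = 10^(−1.33) = 0.047 M, and Q = [Al³⁺]^2·P(H₂)^3 / [H⁺]^6 = 9170.
E = E° − (0.0592/6) log Q = 1.66 − (0.0592/6)(3.962) = 1.621 V.

1.62 V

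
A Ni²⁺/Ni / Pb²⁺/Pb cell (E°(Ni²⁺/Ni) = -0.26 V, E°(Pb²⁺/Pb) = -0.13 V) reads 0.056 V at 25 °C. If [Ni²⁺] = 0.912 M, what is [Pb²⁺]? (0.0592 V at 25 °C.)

0.0029 M

From the Nernst equation, log Q = n(E° − E)/0.0592 = 2(0.13 − 0.056)/0.0592 = 2.500, so Q = 316.
With Q = [Ni²⁺]/[Pb²⁺] and the known concentrations, [Pb²⁺] in the denominator gives [Pb²⁺] = 0.0029 M.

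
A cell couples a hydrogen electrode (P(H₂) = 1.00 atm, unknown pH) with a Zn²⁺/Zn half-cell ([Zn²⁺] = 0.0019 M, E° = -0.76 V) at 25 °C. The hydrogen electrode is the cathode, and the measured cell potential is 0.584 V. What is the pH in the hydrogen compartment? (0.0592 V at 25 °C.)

pH = 4.33

E°_cell = 0.76 V and n = 2.
log Q = n(E° − E)/0.0592 = 2×(0.76 − 0.584)/0.0592 = 5.946.
With Q = [Zn²⁺]·P(H₂) / [H⁺]^2, solving for [H⁺] gives log[H⁺] = -4.334, so pH = 4.33.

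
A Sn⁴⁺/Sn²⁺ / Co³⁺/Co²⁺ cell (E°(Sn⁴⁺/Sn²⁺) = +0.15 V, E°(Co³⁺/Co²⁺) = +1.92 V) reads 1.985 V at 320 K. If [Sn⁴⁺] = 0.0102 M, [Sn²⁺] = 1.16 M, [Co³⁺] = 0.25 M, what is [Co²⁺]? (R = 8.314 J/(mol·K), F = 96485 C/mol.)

0.0011 M

From the Nernst equation, ln Q = nF(E° − E)/RT = 2×96485×(1.77 − 1.985)/(8.314×320) = -15.594, so Q = 1.69 × 10^-7.
With Q = [Sn⁴⁺]·[Co²⁺]^2/([Sn²⁺]·[Co³⁺]^2) and the known concentrations, [Co²⁺]^2 in the numerator gives [Co²⁺] = 0.0011 M.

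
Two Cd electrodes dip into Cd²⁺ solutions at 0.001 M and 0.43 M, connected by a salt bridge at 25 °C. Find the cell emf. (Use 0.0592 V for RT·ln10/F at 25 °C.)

0.078 V

Both half-cells are Cd²⁺/Cd, so E°_cell = 0. The concentrated side is the cathode; the cell reaction moves Cd²⁺ from high to low concentration with n = 2.
Q = [Cd²⁺]_dilute/[Cd²⁺]_conc = 0.001/0.43 = 0.00233.
E = 0 − (0.0592/2) log Q = −(0.0592/2)(-2.633) = 0.0779 V.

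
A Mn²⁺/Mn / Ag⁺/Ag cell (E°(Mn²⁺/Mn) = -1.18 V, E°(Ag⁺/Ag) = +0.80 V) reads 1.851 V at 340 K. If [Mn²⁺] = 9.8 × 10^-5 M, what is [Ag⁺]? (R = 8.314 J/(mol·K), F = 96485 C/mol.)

1.2 × 10^-4 M

From the Nernst equation, ln Q = nF(E° − E)/RT = 2×96485×(1.98 − 1.851)/(8.314×340) = 8.806, so Q = 6680.
With Q = [Mn²⁺]/[Ag⁺]^2 and the known concentrations, [Ag⁺]^2 in the denominator gives [Ag⁺] = 1.2 × 10^-4 M.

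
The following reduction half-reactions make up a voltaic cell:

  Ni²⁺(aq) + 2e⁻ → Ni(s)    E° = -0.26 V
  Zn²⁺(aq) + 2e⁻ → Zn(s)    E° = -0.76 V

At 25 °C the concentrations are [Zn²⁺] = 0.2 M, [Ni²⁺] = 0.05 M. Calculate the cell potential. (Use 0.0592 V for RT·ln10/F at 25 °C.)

The Ni²⁺/Ni couple has the higher reduction potential and acts as the cathode, so E°_cell = -0.26 − (-0.76) = 0.50 V.
Balancing electrons gives n = 2; the reaction quotient is Q = [Zn²⁺]/[Ni²⁺] = 4.00.
At 25 °C, E = E° − (0.0592/n) log Q = 0.50 − (0.0592/2)(0.602) = 0.500 − 0.018 = 0.482 V.

0.482 V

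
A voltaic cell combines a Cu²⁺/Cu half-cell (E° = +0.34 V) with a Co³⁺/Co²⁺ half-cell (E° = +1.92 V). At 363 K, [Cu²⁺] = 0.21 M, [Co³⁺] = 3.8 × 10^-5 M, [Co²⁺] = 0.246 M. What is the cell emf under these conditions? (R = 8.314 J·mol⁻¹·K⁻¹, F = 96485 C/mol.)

1.33 V

The Co³⁺/Co²⁺ couple has the higher reduction potential and acts as the cathode, so E°_cell = +1.92 − (+0.34) = 1.58 V.
Balancing electrons gives n = 2; the reaction quotient is Q = [Cu²⁺]·[Co²⁺]^2/[Co³⁺]^2 = 8.8 × 10^6.
E = E° − (RT/nF) ln Q = 1.58 − (8.314×363)/(2×96485) × (15.990) = 1.580 − 0.250 = 1.330 V.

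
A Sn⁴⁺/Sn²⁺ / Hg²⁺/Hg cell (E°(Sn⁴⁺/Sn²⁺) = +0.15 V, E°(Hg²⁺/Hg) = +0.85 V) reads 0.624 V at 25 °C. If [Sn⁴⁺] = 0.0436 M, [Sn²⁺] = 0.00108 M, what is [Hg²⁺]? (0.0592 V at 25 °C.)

0.11 M

From the Nernst equation, log Q = n(E° − E)/0.0592 = 2(0.70 − 0.624)/0.0592 = 2.568, so Q = 369.
With Q = [Sn⁴⁺]/([Sn²⁺]·[Hg²⁺]) and the known concentrations, [Hg²⁺] in the denominator gives [Hg²⁺] = 0.11 M.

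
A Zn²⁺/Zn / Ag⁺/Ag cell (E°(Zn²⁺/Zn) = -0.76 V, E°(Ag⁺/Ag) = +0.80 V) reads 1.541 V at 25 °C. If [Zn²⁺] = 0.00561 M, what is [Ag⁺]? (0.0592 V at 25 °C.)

From the Nernst equation, log Q = n(E° − E)/0.0592 = 2(1.56 − 1.541)/0.0592 = 0.642, so Q = 4.38.
With Q = [Zn²⁺]/[Ag⁺]^2 and the known concentrations, [Ag⁺]^2 in the denominator gives [Ag⁺] = 0.036 M.

0.036 M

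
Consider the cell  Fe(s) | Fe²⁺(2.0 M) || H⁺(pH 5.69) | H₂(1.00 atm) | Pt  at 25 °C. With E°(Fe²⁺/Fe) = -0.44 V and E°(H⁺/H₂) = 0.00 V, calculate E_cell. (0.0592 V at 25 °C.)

0.094 V

The hydrogen couple is the cathode, so E°_cell = 0.44 V; n = 2.
[H⁺] = 10^(−5.69) = 2 × 10^-6 M, and Q = [Fe²⁺]·P(H₂) / [H⁺]^2 = 4.8 × 10^11.
E = E° − (0.0592/2) log Q = 0.44 − (0.0592/2)(11.681) = 0.094 V.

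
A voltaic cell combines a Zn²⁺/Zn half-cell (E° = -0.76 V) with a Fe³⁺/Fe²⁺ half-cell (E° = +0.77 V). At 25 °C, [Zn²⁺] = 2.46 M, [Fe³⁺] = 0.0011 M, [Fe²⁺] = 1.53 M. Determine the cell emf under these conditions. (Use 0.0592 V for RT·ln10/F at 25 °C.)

1.33 V

The Fe³⁺/Fe²⁺ couple has the higher reduction potential and acts as the cathode, so E°_cell = +0.77 − (-0.76) = 1.53 V.
Balancing electrons gives n = 2; the reaction quotient is Q = [Zn²⁺]·[Fe²⁺]^2/[Fe³⁺]^2 = 4.76 × 10^6.
At 25 °C, E = E° − (0.0592/n) log Q = 1.53 − (0.0592/2)(6.678) = 1.530 − 0.198 = 1.332 V.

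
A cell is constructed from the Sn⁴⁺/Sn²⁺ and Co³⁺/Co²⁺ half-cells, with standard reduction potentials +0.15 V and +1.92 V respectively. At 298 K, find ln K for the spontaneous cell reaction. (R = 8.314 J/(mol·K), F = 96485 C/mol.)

ln K = 137.9

E°_cell = +1.92 − (+0.15) = 1.77 V, with n = 2 electrons transferred.
At equilibrium E = 0, so the Nernst equation gives ln K = nFE°/RT = (2)(96485)(1.77)/((8.314)(298)) = 137.86.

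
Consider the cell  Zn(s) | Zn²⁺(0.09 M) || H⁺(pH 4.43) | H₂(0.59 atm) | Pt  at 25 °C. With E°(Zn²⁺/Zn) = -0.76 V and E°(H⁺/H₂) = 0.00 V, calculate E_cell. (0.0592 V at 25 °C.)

0.54 V

The hydrogen couple is the cathode, so E°_cell = 0.76 V; n = 2.
[H⁺] = 10^(−4.43) = 3.7 × 10^-5 M, and Q = [Zn²⁺]·P(H₂) / [H⁺]^2 = 3.85 × 10^7.
E = E° − (0.0592/2) log Q = 0.76 − (0.0592/2)(7.585) = 0.535 V.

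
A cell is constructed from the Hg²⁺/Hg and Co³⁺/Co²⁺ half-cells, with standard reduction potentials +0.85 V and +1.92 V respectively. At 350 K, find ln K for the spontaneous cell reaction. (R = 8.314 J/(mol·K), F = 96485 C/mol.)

ln K = 71.0

E°_cell = +1.92 − (+0.85) = 1.07 V, with n = 2 electrons transferred.
At equilibrium E = 0, so the Nernst equation gives ln K = nFE°/RT = (2)(96485)(1.07)/((8.314)(350)) = 70.96.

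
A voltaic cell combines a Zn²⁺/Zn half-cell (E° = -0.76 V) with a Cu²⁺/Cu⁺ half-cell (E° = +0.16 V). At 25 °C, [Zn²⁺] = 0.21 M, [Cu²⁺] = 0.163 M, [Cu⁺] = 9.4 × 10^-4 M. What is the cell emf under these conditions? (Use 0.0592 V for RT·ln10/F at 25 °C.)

The Cu²⁺/Cu⁺ couple has the higher reduction potential and acts as the cathode, so E°_cell = +0.16 − (-0.76) = 0.92 V.
Balancing electrons gives n = 2; the reaction quotient is Q = [Zn²⁺]·[Cu⁺]^2/[Cu²⁺]^2 = 6.98 × 10^-6.
At 25 °C, E = E° − (0.0592/n) log Q = 0.92 − (0.0592/2)(-5.156) = 0.920 + 0.153 = 1.073 V.

1.07 V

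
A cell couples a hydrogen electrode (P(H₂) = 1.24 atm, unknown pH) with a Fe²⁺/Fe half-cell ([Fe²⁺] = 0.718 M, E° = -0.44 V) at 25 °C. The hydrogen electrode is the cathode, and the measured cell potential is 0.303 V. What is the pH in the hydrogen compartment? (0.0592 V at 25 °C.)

pH = 2.34

E°_cell = 0.44 V and n = 2.
log Q = n(E° − E)/0.0592 = 2×(0.44 − 0.303)/0.0592 = 4.628.
With Q = [Fe²⁺]·P(H₂) / [H⁺]^2, solving for [H⁺] gives log[H⁺] = -2.339, so pH = 2.34.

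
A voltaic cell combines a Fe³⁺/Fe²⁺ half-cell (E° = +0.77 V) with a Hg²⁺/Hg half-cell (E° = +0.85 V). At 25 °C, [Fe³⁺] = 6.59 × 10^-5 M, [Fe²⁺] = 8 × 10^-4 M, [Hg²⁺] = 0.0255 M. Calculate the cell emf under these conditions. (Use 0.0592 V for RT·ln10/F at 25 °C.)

The Hg²⁺/Hg couple has the higher reduction potential and acts as the cathode, so E°_cell = +0.85 − (+0.77) = 0.08 V.
Balancing electrons gives n = 2; the reaction quotient is Q = [Fe³⁺]^2/([Fe²⁺]^2·[Hg²⁺]) = 0.266.
At 25 °C, E = E° − (0.0592/n) log Q = 0.08 − (0.0592/2)(-0.575) = 0.080 + 0.017 = 0.097 V.

0.097 V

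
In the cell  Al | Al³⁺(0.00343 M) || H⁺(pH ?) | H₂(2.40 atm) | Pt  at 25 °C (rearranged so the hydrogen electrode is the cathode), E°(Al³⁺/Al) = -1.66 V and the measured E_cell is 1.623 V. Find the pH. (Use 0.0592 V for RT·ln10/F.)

pH = 1.26

E°_cell = 1.66 V and n = 6.
log Q = n(E° − E)/0.0592 = 6×(1.66 − 1.623)/0.0592 = 3.750.
With Q = [Al³⁺]^2·P(H₂)^3 / [H⁺]^6, solving for [H⁺] gives log[H⁺] = -1.256, so pH = 1.26.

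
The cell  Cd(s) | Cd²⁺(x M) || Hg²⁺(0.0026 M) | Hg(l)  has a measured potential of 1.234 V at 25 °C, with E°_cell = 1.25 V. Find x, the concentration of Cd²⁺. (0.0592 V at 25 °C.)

0.009 M

From the Nernst equation, log Q = n(E° − E)/0.0592 = 2(1.25 − 1.234)/0.0592 = 0.541, so Q = 3.47.
With Q = [Cd²⁺]/[Hg²⁺] and the known concentrations, [Cd²⁺] in the numerator gives [Cd²⁺] = 0.009 M.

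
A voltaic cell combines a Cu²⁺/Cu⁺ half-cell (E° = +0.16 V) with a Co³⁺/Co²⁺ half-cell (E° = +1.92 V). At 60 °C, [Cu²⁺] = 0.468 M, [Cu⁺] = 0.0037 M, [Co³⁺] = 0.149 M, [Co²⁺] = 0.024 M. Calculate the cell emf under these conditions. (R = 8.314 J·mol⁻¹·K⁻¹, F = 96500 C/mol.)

1.67 V

The Co³⁺/Co²⁺ couple has the higher reduction potential and acts as the cathode, so E°_cell = +1.92 − (+0.16) = 1.76 V.
Balancing electrons gives n = 1; the reaction quotient is Q = [Cu²⁺]·[Co²⁺]/([Cu⁺]·[Co³⁺]) = 20.4.
E = E° − (RT/nF) ln Q = 1.76 − (8.314×333)/(1×96500) × (3.014) = 1.760 − 0.086 = 1.674 V.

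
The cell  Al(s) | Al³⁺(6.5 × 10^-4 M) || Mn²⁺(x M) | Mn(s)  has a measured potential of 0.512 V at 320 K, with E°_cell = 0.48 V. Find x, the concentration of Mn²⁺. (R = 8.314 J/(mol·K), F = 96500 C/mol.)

0.076 M

From the Nernst equation, ln Q = nF(E° − E)/RT = 6×96500×(0.48 − 0.512)/(8.314×320) = -6.964, so Q = 9.45 × 10^-4.
With Q = [Al³⁺]^2/[Mn²⁺]^3 and the known concentrations, [Mn²⁺]^3 in the denominator gives [Mn²⁺] = 0.076 M.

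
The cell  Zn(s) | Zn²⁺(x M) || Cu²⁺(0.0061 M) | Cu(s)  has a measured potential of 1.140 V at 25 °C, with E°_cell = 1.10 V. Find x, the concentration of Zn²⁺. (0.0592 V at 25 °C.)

2.7 × 10^-4 M

From the Nernst equation, log Q = n(E° − E)/0.0592 = 2(1.10 − 1.140)/0.0592 = -1.351, so Q = 0.0445.
With Q = [Zn²⁺]/[Cu²⁺] and the known concentrations, [Zn²⁺] in the numerator gives [Zn²⁺] = 2.7 × 10^-4 M.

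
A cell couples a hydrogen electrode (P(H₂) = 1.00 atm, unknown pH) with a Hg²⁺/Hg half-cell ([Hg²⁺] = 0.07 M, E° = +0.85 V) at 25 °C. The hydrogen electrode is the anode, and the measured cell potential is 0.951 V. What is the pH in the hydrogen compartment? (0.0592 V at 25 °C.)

E°_cell = 0.85 V and n = 2.
log Q = n(E° − E)/0.0592 = 2×(0.85 − 0.951)/0.0592 = -3.412.
With Q = [H⁺]^2 / ([Hg²⁺]·P(H₂)), solving for [H⁺] gives log[H⁺] = -2.284, so pH = 2.28.

pH = 2.28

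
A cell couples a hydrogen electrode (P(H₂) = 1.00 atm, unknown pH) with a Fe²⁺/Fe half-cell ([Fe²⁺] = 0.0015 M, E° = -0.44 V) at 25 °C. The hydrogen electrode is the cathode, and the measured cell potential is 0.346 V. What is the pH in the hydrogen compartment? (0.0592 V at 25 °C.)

E°_cell = 0.44 V and n = 2.
log Q = n(E° − E)/0.0592 = 2×(0.44 − 0.346)/0.0592 = 3.176.
With Q = [Fe²⁺]·P(H₂) / [H⁺]^2, solving for [H⁺] gives log[H⁺] = -3.000, so pH = 3.00.

pH = 3.00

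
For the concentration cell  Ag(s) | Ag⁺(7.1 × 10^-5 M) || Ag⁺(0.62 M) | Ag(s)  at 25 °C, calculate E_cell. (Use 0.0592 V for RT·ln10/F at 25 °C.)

Both half-cells are Ag⁺/Ag, so E°_cell = 0. The concentrated side is the cathode; the cell reaction moves Ag⁺ from high to low concentration with n = 1.
Q = [Ag⁺]_dilute/[Ag⁺]_conc = 7.1 × 10^-5/0.62 = 1.15 × 10^-4.
E = 0 − (0.0592/1) log Q = −(0.0592/1)(-3.941) = 0.2333 V.

0.23 V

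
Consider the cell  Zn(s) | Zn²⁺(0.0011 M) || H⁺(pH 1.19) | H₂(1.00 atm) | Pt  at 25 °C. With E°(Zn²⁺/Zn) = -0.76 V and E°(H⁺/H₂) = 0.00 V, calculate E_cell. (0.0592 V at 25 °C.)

0.78 V

The hydrogen couple is the cathode, so E°_cell = 0.76 V; n = 2.
[H⁺] = 10^(−1.19) = 0.065 M, and Q = [Zn²⁺]·P(H₂) / [H⁺]^2 = 0.264.
E = E° − (0.0592/2) log Q = 0.76 − (0.0592/2)(-0.579) = 0.777 V.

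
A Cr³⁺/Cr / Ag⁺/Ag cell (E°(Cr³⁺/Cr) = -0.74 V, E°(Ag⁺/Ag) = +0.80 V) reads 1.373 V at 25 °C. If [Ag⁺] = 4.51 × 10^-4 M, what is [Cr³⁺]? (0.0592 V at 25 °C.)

0.027 M

From the Nernst equation, log Q = n(E° − E)/0.0592 = 3(1.54 − 1.373)/0.0592 = 8.463, so Q = 2.9 × 10^8.
With Q = [Cr³⁺]/[Ag⁺]^3 and the known concentrations, [Cr³⁺] in the numerator gives [Cr³⁺] = 0.027 M.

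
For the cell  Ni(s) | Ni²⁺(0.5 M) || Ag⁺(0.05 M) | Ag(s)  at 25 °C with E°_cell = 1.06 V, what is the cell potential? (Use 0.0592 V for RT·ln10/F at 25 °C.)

0.992 V

Balancing electrons gives n = 2; the reaction quotient is Q = [Ni²⁺]/[Ag⁺]^2 = 200.
At 25 °C, E = E° − (0.0592/n) log Q = 1.06 − (0.0592/2)(2.301) = 1.060 − 0.068 = 0.992 V.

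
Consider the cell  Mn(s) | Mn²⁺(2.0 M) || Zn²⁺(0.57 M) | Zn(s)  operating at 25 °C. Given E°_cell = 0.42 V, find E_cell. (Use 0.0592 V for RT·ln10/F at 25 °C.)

0.404 V

Balancing electrons gives n = 2; the reaction quotient is Q = [Mn²⁺]/[Zn²⁺] = 3.51.
At 25 °C, E = E° − (0.0592/n) log Q = 0.42 − (0.0592/2)(0.545) = 0.420 − 0.016 = 0.404 V.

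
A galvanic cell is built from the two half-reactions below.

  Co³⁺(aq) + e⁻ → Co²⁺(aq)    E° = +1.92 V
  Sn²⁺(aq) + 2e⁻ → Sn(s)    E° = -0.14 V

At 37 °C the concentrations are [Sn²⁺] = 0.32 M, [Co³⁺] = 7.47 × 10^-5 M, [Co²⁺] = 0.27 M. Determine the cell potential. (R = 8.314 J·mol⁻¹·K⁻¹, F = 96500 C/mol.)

The Co³⁺/Co²⁺ couple has the higher reduction potential and acts as the cathode, so E°_cell = +1.92 − (-0.14) = 2.06 V.
Balancing electrons gives n = 2; the reaction quotient is Q = [Sn²⁺]·[Co²⁺]^2/[Co³⁺]^2 = 4.18 × 10^6.
E = E° − (RT/nF) ln Q = 2.06 − (8.314×310)/(2×96500) × (15.246) = 2.060 − 0.204 = 1.856 V.

1.86 V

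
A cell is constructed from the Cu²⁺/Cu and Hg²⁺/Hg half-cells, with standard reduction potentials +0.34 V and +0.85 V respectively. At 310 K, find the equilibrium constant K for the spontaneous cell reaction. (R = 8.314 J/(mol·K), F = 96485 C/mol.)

E°_cell = +0.85 − (+0.34) = 0.51 V, with n = 2 electrons transferred.
At equilibrium E = 0, so the Nernst equation gives ln K = nFE°/RT = (2)(96485)(0.51)/((8.314)(310)) = 38.18.
K = e^38.18 = 3.8 × 10^16.

3.8 × 10^16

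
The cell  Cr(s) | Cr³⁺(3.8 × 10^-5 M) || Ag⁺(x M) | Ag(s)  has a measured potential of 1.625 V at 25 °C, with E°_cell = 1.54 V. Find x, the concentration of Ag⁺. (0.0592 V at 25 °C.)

0.92 M

From the Nernst equation, log Q = n(E° − E)/0.0592 = 3(1.54 − 1.625)/0.0592 = -4.307, so Q = 4.93 × 10^-5.
With Q = [Cr³⁺]/[Ag⁺]^3 and the known concentrations, [Ag⁺]^3 in the denominator gives [Ag⁺] = 0.92 M.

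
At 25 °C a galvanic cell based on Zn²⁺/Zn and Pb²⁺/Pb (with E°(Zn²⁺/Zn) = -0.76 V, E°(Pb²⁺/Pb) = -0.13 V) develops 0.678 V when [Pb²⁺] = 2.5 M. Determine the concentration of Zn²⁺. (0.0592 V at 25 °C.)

From the Nernst equation, log Q = n(E° − E)/0.0592 = 2(0.63 − 0.678)/0.0592 = -1.622, so Q = 0.0239.
With Q = [Zn²⁺]/[Pb²⁺] and the known concentrations, [Zn²⁺] in the numerator gives [Zn²⁺] = 0.06 M.

0.06 M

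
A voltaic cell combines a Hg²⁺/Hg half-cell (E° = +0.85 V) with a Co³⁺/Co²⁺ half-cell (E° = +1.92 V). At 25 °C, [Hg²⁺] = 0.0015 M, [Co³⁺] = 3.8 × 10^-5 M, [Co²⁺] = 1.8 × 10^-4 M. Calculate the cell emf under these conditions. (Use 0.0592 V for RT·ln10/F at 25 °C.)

1.11 V

The Co³⁺/Co²⁺ couple has the higher reduction potential and acts as the cathode, so E°_cell = +1.92 − (+0.85) = 1.07 V.
Balancing electrons gives n = 2; the reaction quotient is Q = [Hg²⁺]·[Co²⁺]^2/[Co³⁺]^2 = 0.0337.
At 25 °C, E = E° − (0.0592/n) log Q = 1.07 − (0.0592/2)(-1.473) = 1.070 + 0.044 = 1.114 V.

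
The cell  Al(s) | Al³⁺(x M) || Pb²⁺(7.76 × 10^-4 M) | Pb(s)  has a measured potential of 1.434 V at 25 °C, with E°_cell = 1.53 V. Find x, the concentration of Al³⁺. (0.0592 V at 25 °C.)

1.6 M

From the Nernst equation, log Q = n(E° − E)/0.0592 = 6(1.53 − 1.434)/0.0592 = 9.730, so Q = 5.37 × 10^9.
With Q = [Al³⁺]^2/[Pb²⁺]^3 and the known concentrations, [Al³⁺]^2 in the numerator gives [Al³⁺] = 1.6 M.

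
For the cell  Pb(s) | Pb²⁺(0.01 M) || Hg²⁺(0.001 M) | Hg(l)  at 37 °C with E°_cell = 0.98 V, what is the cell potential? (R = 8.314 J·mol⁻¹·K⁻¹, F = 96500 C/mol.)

0.949 V

Balancing electrons gives n = 2; the reaction quotient is Q = [Pb²⁺]/[Hg²⁺] = 10.0.
E = E° − (RT/nF) ln Q = 0.98 − (8.314×310)/(2×96500) × (2.303) = 0.980 − 0.031 = 0.949 V.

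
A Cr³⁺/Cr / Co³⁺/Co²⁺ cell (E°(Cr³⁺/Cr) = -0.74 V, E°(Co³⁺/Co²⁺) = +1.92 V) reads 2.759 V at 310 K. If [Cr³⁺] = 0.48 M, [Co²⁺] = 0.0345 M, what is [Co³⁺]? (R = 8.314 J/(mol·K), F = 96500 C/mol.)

1.1 M

From the Nernst equation, ln Q = nF(E° − E)/RT = 3×96500×(2.66 − 2.759)/(8.314×310) = -11.120, so Q = 1.48 × 10^-5.
With Q = [Cr³⁺]·[Co²⁺]^3/[Co³⁺]^3 and the known concentrations, [Co³⁺]^3 in the denominator gives [Co³⁺] = 1.1 M.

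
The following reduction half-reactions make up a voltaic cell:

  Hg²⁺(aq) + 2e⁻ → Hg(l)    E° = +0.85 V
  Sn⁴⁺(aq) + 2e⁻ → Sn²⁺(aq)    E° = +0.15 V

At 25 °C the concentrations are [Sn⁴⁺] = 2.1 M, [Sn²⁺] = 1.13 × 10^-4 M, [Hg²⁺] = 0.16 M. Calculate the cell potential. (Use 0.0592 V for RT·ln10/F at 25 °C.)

The Hg²⁺/Hg couple has the higher reduction potential and acts as the cathode, so E°_cell = +0.85 − (+0.15) = 0.70 V.
Balancing electrons gives n = 2; the reaction quotient is Q = [Sn⁴⁺]/([Sn²⁺]·[Hg²⁺]) = 1.16 × 10^5.
At 25 °C, E = E° − (0.0592/n) log Q = 0.70 − (0.0592/2)(5.065) = 0.700 − 0.150 = 0.550 V.

0.550 V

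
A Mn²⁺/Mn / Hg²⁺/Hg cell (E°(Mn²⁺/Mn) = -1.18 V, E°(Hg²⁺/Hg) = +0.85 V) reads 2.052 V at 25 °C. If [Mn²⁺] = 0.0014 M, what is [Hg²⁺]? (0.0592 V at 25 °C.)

0.0078 M

From the Nernst equation, log Q = n(E° − E)/0.0592 = 2(2.03 − 2.052)/0.0592 = -0.743, so Q = 0.181.
With Q = [Mn²⁺]/[Hg²⁺] and the known concentrations, [Hg²⁺] in the denominator gives [Hg²⁺] = 0.0078 M.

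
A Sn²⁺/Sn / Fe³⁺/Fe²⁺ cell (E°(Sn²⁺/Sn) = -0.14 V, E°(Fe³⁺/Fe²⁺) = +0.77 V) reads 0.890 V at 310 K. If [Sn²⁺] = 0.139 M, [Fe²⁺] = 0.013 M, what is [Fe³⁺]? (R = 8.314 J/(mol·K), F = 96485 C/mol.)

0.0023 M

From the Nernst equation, ln Q = nF(E° − E)/RT = 2×96485×(0.91 − 0.890)/(8.314×310) = 1.497, so Q = 4.47.
With Q = [Sn²⁺]·[Fe²⁺]^2/[Fe³⁺]^2 and the known concentrations, [Fe³⁺]^2 in the denominator gives [Fe³⁺] = 0.0023 M.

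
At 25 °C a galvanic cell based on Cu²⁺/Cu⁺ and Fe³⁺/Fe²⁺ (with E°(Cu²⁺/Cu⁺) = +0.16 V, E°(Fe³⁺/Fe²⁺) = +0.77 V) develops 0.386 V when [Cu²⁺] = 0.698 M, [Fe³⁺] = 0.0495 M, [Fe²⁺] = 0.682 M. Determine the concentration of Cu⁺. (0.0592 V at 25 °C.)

0.0016 M

From the Nernst equation, log Q = n(E° − E)/0.0592 = 1(0.61 − 0.386)/0.0592 = 3.784, so Q = 6080.
With Q = [Cu²⁺]·[Fe²⁺]/([Cu⁺]·[Fe³⁺]) and the known concentrations, [Cu⁺] in the denominator gives [Cu⁺] = 0.0016 M.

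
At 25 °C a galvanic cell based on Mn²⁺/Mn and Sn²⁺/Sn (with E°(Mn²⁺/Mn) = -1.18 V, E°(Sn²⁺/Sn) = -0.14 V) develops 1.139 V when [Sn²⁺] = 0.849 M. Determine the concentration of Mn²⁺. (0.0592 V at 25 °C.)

From the Nernst equation, log Q = n(E° − E)/0.0592 = 2(1.04 − 1.139)/0.0592 = -3.345, so Q = 4.52 × 10^-4.
With Q = [Mn²⁺]/[Sn²⁺] and the known concentrations, [Mn²⁺] in the numerator gives [Mn²⁺] = 3.8 × 10^-4 M.

3.8 × 10^-4 M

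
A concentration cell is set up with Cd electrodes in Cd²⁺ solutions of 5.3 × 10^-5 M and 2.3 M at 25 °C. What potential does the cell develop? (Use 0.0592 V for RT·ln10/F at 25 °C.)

Both half-cells are Cd²⁺/Cd, so E°_cell = 0. The concentrated side is the cathode; the cell reaction moves Cd²⁺ from high to low concentration with n = 2.
Q = [Cd²⁺]_dilute/[Cd²⁺]_conc = 5.3 × 10^-5/2.3 = 2.3 × 10^-5.
E = 0 − (0.0592/2) log Q = −(0.0592/2)(-4.637) = 0.1373 V.

0.14 V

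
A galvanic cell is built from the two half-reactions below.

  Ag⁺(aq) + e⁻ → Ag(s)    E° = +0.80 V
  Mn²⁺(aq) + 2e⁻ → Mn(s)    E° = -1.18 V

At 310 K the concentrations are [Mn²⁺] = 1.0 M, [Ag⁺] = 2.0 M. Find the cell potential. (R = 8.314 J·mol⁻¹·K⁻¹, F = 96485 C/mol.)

The Ag⁺/Ag couple has the higher reduction potential and acts as the cathode, so E°_cell = +0.80 − (-1.18) = 1.98 V.
Balancing electrons gives n = 2; the reaction quotient is Q = [Mn²⁺]/[Ag⁺]^2 = 0.250.
E = E° − (RT/nF) ln Q = 1.98 − (8.314×310)/(2×96485) × (-1.386) = 1.980 + 0.019 = 1.999 V.

2.00 V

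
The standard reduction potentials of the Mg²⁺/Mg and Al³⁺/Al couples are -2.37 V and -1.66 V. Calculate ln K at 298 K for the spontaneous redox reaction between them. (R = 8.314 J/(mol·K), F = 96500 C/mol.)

ln K = 165.9

E°_cell = -1.66 − (-2.37) = 0.71 V, with n = 6 electrons transferred.
At equilibrium E = 0, so the Nernst equation gives ln K = nFE°/RT = (6)(96500)(0.71)/((8.314)(298)) = 165.92.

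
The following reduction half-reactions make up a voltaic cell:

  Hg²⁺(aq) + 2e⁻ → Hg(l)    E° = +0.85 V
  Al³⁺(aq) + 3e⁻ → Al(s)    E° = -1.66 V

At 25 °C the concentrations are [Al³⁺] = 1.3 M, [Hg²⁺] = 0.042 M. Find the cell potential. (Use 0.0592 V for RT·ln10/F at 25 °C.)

The Hg²⁺/Hg couple has the higher reduction potential and acts as the cathode, so E°_cell = +0.85 − (-1.66) = 2.51 V.
Balancing electrons gives n = 6; the reaction quotient is Q = [Al³⁺]^2/[Hg²⁺]^3 = 2.28 × 10^4.
At 25 °C, E = E° − (0.0592/n) log Q = 2.51 − (0.0592/6)(4.358) = 2.510 − 0.043 = 2.467 V.

2.47 V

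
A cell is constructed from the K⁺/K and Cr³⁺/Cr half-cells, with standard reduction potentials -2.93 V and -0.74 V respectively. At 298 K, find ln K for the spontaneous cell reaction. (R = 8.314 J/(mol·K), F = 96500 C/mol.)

E°_cell = -0.74 − (-2.93) = 2.19 V, with n = 3 electrons transferred.
At equilibrium E = 0, so the Nernst equation gives ln K = nFE°/RT = (3)(96500)(2.19)/((8.314)(298)) = 255.90.

ln K = 255.9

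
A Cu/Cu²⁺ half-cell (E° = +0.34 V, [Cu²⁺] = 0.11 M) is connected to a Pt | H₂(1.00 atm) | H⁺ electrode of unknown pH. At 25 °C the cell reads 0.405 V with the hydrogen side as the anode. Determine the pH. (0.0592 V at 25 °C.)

E°_cell = 0.34 V and n = 2.
log Q = n(E° − E)/0.0592 = 2×(0.34 − 0.405)/0.0592 = -2.196.
With Q = [H⁺]^2 / ([Cu²⁺]·P(H₂)), solving for [H⁺] gives log[H⁺] = -1.577, so pH = 1.58.

pH = 1.58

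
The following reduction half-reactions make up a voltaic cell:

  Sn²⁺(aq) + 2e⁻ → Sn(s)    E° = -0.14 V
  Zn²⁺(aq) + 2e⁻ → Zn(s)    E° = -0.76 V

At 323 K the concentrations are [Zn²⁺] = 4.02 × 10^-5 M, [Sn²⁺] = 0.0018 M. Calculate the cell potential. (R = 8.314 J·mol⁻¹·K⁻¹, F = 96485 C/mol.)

0.673 V

The Sn²⁺/Sn couple has the higher reduction potential and acts as the cathode, so E°_cell = -0.14 − (-0.76) = 0.62 V.
Balancing electrons gives n = 2; the reaction quotient is Q = [Zn²⁺]/[Sn²⁺] = 0.0223.
E = E° − (RT/nF) ln Q = 0.62 − (8.314×323)/(2×96485) × (-3.802) = 0.620 + 0.053 = 0.673 V.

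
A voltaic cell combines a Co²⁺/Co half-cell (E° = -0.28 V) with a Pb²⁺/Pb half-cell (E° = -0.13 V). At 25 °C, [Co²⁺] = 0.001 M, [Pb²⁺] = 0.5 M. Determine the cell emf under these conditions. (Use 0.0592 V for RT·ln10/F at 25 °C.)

0.230 V

The Pb²⁺/Pb couple has the higher reduction potential and acts as the cathode, so E°_cell = -0.13 − (-0.28) = 0.15 V.
Balancing electrons gives n = 2; the reaction quotient is Q = [Co²⁺]/[Pb²⁺] = 0.00200.
At 25 °C, E = E° − (0.0592/n) log Q = 0.15 − (0.0592/2)(-2.699) = 0.150 + 0.080 = 0.230 V.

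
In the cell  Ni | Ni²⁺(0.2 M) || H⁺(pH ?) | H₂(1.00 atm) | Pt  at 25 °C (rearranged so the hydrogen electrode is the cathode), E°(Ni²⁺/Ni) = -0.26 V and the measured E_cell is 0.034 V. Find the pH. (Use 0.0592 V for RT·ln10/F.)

pH = 4.17

E°_cell = 0.26 V and n = 2.
log Q = n(E° − E)/0.0592 = 2×(0.26 − 0.034)/0.0592 = 7.635.
With Q = [Ni²⁺]·P(H₂) / [H⁺]^2, solving for [H⁺] gives log[H⁺] = -4.167, so pH = 4.17.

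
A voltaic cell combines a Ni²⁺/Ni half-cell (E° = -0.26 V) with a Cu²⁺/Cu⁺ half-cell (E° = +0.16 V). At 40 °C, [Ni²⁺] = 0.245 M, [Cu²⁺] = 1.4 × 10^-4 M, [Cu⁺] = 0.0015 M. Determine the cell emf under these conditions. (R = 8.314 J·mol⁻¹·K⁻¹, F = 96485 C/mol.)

0.375 V

The Cu²⁺/Cu⁺ couple has the higher reduction potential and acts as the cathode, so E°_cell = +0.16 − (-0.26) = 0.42 V.
Balancing electrons gives n = 2; the reaction quotient is Q = [Ni²⁺]·[Cu⁺]^2/[Cu²⁺]^2 = 28.1.
E = E° − (RT/nF) ln Q = 0.42 − (8.314×313)/(2×96485) × (3.337) = 0.420 − 0.045 = 0.375 V.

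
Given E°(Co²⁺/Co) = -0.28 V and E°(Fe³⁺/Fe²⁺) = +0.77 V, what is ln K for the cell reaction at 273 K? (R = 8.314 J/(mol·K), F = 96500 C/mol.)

E°_cell = +0.77 − (-0.28) = 1.05 V, with n = 2 electrons transferred.
At equilibrium E = 0, so the Nernst equation gives ln K = nFE°/RT = (2)(96500)(1.05)/((8.314)(273)) = 89.28.

ln K = 89.3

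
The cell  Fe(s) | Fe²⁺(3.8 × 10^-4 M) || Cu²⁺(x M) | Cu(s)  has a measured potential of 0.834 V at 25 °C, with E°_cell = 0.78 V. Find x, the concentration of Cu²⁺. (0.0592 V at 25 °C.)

0.025 M

From the Nernst equation, log Q = n(E° − E)/0.0592 = 2(0.78 − 0.834)/0.0592 = -1.824, so Q = 0.0150.
With Q = [Fe²⁺]/[Cu²⁺] and the known concentrations, [Cu²⁺] in the denominator gives [Cu²⁺] = 0.025 M.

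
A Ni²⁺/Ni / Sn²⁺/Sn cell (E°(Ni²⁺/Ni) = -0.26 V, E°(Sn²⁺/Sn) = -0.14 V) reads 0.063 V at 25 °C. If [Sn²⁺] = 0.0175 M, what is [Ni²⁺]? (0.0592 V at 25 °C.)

1.5 M

From the Nernst equation, log Q = n(E° − E)/0.0592 = 2(0.12 − 0.063)/0.0592 = 1.926, so Q = 84.3.
With Q = [Ni²⁺]/[Sn²⁺] and the known concentrations, [Ni²⁺] in the numerator gives [Ni²⁺] = 1.5 M.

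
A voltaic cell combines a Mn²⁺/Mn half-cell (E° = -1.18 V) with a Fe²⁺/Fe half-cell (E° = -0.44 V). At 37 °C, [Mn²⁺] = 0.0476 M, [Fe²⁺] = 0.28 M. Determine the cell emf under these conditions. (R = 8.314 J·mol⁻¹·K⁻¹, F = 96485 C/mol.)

The Fe²⁺/Fe couple has the higher reduction potential and acts as the cathode, so E°_cell = -0.44 − (-1.18) = 0.74 V.
Balancing electrons gives n = 2; the reaction quotient is Q = [Mn²⁺]/[Fe²⁺] = 0.170.
E = E° − (RT/nF) ln Q = 0.74 − (8.314×310)/(2×96485) × (-1.772) = 0.740 + 0.024 = 0.764 V.

0.764 V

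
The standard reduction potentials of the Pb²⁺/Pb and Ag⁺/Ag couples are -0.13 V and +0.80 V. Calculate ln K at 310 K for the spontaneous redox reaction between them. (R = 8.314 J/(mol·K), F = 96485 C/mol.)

ln K = 69.6

E°_cell = +0.80 − (-0.13) = 0.93 V, with n = 2 electrons transferred.
At equilibrium E = 0, so the Nernst equation gives ln K = nFE°/RT = (2)(96485)(0.93)/((8.314)(310)) = 69.63.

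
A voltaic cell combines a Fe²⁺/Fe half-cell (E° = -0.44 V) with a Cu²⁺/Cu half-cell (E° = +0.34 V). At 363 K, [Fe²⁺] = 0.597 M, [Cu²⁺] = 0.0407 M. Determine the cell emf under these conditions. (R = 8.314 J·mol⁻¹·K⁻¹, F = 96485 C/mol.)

0.738 V

The Cu²⁺/Cu couple has the higher reduction potential and acts as the cathode, so E°_cell = +0.34 − (-0.44) = 0.78 V.
Balancing electrons gives n = 2; the reaction quotient is Q = [Fe²⁺]/[Cu²⁺] = 14.7.
E = E° − (RT/nF) ln Q = 0.78 − (8.314×363)/(2×96485) × (2.686) = 0.780 − 0.042 = 0.738 V.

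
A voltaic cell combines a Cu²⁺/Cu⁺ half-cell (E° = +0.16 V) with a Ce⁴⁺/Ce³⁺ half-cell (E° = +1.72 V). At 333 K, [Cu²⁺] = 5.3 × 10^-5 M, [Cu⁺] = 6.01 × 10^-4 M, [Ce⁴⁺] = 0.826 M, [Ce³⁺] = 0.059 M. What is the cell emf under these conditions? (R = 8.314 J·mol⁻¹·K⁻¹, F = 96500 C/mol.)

The Ce⁴⁺/Ce³⁺ couple has the higher reduction potential and acts as the cathode, so E°_cell = +1.72 − (+0.16) = 1.56 V.
Balancing electrons gives n = 1; the reaction quotient is Q = [Cu²⁺]·[Ce³⁺]/([Cu⁺]·[Ce⁴⁺]) = 0.00630.
E = E° − (RT/nF) ln Q = 1.56 − (8.314×333)/(1×96500) × (-5.067) = 1.560 + 0.145 = 1.705 V.

1.71 V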